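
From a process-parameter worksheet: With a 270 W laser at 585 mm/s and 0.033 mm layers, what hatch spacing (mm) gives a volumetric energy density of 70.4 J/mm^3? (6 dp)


h = 270 / (70.4*585*0.033) = 0.198665 mm


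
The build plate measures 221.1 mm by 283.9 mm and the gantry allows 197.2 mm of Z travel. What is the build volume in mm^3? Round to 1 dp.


V = 221.1 * 283.9 * 197.2 = 12378301.2 mm^3


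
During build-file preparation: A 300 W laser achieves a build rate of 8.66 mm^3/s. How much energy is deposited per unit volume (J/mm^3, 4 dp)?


SE = 300 / 8.66 = 34.642 J/mm^3


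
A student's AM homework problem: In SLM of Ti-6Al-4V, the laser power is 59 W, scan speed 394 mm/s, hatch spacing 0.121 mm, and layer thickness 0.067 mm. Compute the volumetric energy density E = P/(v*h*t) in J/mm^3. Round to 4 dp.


E = 59 / (394*0.121*0.067) = 18.4712 J/mm^3


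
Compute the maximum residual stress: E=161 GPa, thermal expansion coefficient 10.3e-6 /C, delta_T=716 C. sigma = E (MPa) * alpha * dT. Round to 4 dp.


sigma = 161*1000 * 10.3e-6 * 716 = 1187.3428 MPa


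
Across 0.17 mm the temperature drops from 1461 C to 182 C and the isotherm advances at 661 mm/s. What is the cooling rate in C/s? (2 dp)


G = (1461-182)/0.17 = 7523.52941176 C/mm
CR = 7523.52941176 * 661 = 4973052.94 C/s


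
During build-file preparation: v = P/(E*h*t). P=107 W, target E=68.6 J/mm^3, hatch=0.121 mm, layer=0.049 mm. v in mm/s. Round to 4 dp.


v = 107 / (68.6*0.121*0.049) = 263.0742 mm/s


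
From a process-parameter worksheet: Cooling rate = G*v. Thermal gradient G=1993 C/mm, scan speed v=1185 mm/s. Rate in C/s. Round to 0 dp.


CR = 1993 * 1185 = 2361705 C/s


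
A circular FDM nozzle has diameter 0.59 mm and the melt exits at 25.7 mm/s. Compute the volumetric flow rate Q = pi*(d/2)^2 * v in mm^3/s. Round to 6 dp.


A = pi*(0.59/2)^2 = 0.2733971 mm^2
Q = 0.2733971 * 25.7 = 7.026305 mm^3/s


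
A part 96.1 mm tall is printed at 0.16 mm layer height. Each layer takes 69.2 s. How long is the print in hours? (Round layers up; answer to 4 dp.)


Layers = ceil(96.1/0.16) = 601
t = 601 * 69.2 / 3600 = 11.5526 hrs


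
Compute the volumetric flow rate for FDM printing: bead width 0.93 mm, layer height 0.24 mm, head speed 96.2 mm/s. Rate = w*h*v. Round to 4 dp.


Rate = 0.93 * 0.24 * 96.2 = 21.4718 mm^3/s


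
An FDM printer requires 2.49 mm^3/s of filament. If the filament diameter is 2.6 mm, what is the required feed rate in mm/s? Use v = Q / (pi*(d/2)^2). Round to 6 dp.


A = pi*(2.6/2)^2 = 5.309292
v = 2.49 / 5.309292 = 0.468989 mm/s


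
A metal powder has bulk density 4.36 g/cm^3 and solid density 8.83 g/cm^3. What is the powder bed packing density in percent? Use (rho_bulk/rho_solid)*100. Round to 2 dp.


Packing = (4.36/8.83)*100 = 49.38 %


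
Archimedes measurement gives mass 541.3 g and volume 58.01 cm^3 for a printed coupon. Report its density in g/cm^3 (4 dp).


rho = 541.3 / 58.01 = 9.3311 g/cm^3


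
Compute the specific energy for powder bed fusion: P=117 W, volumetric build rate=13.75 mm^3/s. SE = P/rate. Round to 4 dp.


SE = 117 / 13.75 = 8.5091 J/mm^3


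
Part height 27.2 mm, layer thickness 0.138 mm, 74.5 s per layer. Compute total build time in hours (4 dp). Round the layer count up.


Layers = ceil(27.2/0.138) = 198
t = 198 * 74.5 / 3600 = 4.0975 hrs


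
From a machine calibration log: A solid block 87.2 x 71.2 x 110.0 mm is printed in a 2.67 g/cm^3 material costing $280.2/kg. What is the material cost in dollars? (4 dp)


V = 87.2 * 71.2 * 110.0 = 682950.4 mm^3 = 682.9504 cm^3
Mass = 682.9504 * 2.67 / 1000 = 1.82347757 kg
Cost = 1.82347757 * 280.2 = 510.9384 $


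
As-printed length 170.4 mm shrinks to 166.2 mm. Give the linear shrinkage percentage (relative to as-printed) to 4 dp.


Shrinkage = ((170.4-166.2)/170.4)*100 = 2.4648 %


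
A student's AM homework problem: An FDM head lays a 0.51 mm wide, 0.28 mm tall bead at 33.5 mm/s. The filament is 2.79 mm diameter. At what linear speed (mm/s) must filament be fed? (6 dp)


Q = 0.51 * 0.28 * 33.5 = 4.7838 mm^3/s
A_fil = pi*(2.79/2)^2 = 6.11361784 mm^2
v_feed = 4.7838 / 6.11361784 = 0.782483 mm/s


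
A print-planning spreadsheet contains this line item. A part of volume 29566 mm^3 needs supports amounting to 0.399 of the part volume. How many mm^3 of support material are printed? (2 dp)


V_support = 29566 * 0.399 = 11796.83 mm^3


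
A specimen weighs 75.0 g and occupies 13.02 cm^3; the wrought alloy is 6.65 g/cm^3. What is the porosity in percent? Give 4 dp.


rho_part = 75.0 / 13.02 = 5.76036866 g/cm^3
Porosity = (1 - 5.76036866/6.65)*100 = 13.3779 %


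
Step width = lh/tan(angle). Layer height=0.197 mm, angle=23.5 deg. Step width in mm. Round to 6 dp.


step = 0.197 / tan(23.5) = 0.453069 mm


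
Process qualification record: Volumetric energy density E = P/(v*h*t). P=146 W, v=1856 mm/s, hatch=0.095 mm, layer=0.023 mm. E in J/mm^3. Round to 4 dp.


E = 146 / (1856*0.095*0.023) = 36.0017 J/mm^3


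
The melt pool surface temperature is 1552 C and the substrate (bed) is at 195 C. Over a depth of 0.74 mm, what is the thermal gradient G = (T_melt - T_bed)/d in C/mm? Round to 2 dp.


G = (1552-195)/0.74 = 1833.78 C/mm


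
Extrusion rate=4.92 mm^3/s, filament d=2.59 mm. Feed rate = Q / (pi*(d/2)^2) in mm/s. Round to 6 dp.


A = pi*(2.59/2)^2 = 5.268529
v = 4.92 / 5.268529 = 0.933847 mm/s


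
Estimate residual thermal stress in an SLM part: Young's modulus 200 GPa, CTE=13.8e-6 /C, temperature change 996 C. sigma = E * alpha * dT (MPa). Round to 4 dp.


sigma = 200*1000 * 13.8e-6 * 996 = 2748.96 MPa


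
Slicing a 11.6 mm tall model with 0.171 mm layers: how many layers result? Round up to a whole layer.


Layers = ceil(11.6/0.171) = 68


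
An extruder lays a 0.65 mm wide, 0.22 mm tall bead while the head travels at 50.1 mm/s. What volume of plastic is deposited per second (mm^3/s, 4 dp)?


Rate = 0.65 * 0.22 * 50.1 = 7.1643 mm^3/s


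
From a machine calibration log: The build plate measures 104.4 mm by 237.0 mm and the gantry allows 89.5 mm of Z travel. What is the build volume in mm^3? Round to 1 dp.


V = 104.4 * 237.0 * 89.5 = 2214480.6 mm^3


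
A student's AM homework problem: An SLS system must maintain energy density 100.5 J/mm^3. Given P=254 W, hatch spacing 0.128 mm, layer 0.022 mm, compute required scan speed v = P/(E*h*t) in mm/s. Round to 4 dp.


v = 254 / (100.5*0.128*0.022) = 897.5011 mm/s


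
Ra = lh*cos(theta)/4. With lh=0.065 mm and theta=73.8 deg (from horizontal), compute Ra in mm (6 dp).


Ra = 0.065 * cos(73.8) / 4 = 0.004534 mm


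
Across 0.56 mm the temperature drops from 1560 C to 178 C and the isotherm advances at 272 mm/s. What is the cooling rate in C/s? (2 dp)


G = (1560-178)/0.56 = 2467.85714286 C/mm
CR = 2467.85714286 * 272 = 671257.14 C/s


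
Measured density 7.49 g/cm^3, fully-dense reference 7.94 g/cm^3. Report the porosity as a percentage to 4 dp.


Porosity = (1-7.49/7.94)*100 = 5.6675 %


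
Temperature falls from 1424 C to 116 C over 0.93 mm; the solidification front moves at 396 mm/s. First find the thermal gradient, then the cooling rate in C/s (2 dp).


G = (1424-116)/0.93 = 1406.4516129 C/mm
CR = 1406.4516129 * 396 = 556954.84 C/s


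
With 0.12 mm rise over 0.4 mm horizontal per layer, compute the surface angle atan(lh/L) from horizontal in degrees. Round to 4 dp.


angle = atan(0.12/0.4) = 16.6992 degrees


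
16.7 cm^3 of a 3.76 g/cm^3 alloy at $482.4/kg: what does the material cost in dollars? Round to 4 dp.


Mass = 16.7*3.76/1000 = 0.062792 kg
Cost = 0.062792 * 482.4 = 30.2909 $


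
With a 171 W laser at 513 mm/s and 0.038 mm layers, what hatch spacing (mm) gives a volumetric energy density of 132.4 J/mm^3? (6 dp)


h = 171 / (132.4*513*0.038) = 0.066253 mm


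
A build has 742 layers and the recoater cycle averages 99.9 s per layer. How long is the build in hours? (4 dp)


t = 742 * 99.9 / 3600 = 20.5905 hrs


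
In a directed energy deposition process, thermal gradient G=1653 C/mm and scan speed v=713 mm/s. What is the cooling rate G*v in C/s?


CR = 1653 * 713 = 1178589 C/s


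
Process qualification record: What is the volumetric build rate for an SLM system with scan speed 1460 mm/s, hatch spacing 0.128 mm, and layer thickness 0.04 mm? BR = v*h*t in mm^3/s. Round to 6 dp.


Rate = 1460 * 0.128 * 0.04 = 7.4752 mm^3/s


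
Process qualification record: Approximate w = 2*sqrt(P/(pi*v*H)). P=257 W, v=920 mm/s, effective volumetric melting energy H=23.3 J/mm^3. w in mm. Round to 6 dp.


w = 2*sqrt(257/(pi*920*23.3)) = 0.123552 mm


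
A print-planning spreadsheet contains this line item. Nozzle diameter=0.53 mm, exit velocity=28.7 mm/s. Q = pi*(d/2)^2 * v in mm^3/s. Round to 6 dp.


A = pi*(0.53/2)^2 = 0.22061834 mm^2
Q = 0.22061834 * 28.7 = 6.331746 mm^3/s


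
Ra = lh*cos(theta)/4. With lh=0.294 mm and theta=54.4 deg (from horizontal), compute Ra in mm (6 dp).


Ra = 0.294 * cos(54.4) / 4 = 0.042786 mm


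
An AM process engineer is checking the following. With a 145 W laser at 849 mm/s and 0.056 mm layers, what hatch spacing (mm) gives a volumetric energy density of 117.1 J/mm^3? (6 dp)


h = 145 / (117.1*849*0.056) = 0.026044 mm


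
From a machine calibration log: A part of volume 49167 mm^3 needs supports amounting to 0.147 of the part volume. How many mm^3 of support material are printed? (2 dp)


V_support = 49167 * 0.147 = 7227.55 mm^3


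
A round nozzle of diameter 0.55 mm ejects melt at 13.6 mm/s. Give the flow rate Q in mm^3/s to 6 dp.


A = pi*(0.55/2)^2 = 0.23758294 mm^2
Q = 0.23758294 * 13.6 = 3.231128 mm^3/s


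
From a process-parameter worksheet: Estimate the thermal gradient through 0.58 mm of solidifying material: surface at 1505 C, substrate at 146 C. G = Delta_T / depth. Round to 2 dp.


G = (1505-146)/0.58 = 2343.1 C/mm


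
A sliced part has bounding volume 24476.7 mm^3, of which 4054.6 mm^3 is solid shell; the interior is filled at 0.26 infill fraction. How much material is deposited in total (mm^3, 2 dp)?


V_infill = (24476.7 - 4054.6) * 0.26 = 5309.75
V_total = 4054.6 + 5309.75 = 9364.35 mm^3


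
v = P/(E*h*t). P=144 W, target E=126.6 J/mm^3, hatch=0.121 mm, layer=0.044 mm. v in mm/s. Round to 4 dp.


v = 144 / (126.6*0.121*0.044) = 213.644 mm/s


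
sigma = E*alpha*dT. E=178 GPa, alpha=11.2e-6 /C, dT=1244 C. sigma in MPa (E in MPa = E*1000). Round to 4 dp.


sigma = 178*1000 * 11.2e-6 * 1244 = 2480.0384 MPa


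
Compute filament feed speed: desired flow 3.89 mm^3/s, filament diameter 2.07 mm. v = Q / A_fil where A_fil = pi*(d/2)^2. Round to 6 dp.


A = pi*(2.07/2)^2 = 3.365353
v = 3.89 / 3.365353 = 1.155897 mm/s


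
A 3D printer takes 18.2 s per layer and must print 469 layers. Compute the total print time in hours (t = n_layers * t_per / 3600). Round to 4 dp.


t = 469 * 18.2 / 3600 = 2.3711 hrs


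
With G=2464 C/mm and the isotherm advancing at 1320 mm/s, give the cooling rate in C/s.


CR = 2464 * 1320 = 3252480 C/s


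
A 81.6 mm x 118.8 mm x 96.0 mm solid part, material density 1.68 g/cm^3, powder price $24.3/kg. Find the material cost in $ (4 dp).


V = 81.6 * 118.8 * 96.0 = 930631.68 mm^3 = 930.63168 cm^3
Mass = 930.63168 * 1.68 / 1000 = 1.56346122 kg
Cost = 1.56346122 * 24.3 = 37.9921 $


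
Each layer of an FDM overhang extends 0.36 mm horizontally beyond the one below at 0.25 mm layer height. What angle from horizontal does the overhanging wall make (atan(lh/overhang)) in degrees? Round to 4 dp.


angle = atan(0.25/0.36) = 34.7778 degrees


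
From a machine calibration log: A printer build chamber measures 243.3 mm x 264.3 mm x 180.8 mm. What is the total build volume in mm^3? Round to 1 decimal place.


V = 243.3 * 264.3 * 180.8 = 11626197.6 mm^3


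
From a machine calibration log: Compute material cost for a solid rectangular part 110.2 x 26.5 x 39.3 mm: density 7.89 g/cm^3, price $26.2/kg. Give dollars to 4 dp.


V = 110.2 * 26.5 * 39.3 = 114767.79 mm^3 = 114.76779 cm^3
Mass = 114.76779 * 7.89 / 1000 = 0.90551786 kg
Cost = 0.90551786 * 26.2 = 23.7246 $


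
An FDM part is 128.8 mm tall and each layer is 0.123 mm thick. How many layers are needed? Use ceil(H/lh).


Layers = ceil(128.8/0.123) = 1048


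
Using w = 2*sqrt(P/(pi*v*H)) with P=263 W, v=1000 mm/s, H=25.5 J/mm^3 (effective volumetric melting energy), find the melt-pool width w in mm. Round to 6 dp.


w = 2*sqrt(263/(pi*1000*25.5)) = 0.114594 mm


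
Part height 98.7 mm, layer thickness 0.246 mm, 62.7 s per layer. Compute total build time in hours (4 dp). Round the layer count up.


Layers = ceil(98.7/0.246) = 402
t = 402 * 62.7 / 3600 = 7.0015 hrs


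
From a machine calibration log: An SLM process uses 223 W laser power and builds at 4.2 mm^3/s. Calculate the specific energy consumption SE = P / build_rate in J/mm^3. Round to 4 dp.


SE = 223 / 4.2 = 53.0952 J/mm^3


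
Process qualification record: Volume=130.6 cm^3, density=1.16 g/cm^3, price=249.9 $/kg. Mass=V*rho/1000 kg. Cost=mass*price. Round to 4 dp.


Mass = 130.6*1.16/1000 = 0.151496 kg
Cost = 0.151496 * 249.9 = 37.8589 $


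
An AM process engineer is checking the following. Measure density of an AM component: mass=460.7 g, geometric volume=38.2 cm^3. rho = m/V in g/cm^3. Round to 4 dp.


rho = 460.7 / 38.2 = 12.0602 g/cm^3


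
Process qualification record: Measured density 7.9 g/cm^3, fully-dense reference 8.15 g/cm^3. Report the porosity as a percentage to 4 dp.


Porosity = (1-7.9/8.15)*100 = 3.0675 %


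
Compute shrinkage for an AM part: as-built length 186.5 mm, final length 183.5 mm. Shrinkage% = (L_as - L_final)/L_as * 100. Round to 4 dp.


Shrinkage = ((186.5-183.5)/186.5)*100 = 1.6086 %


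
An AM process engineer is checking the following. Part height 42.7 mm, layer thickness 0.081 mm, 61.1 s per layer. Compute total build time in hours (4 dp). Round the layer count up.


Layers = ceil(42.7/0.081) = 528
t = 528 * 61.1 / 3600 = 8.9613 hrs


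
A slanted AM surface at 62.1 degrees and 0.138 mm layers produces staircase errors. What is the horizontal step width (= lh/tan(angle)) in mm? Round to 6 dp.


step = 0.138 / tan(62.1) = 0.073067 mm


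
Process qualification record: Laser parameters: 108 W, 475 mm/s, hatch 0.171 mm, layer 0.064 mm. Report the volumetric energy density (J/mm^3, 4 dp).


E = 108 / (475*0.171*0.064) = 20.7756 J/mm^3


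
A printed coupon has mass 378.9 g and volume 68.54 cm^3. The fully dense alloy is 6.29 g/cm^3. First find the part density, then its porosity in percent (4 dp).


rho_part = 378.9 / 68.54 = 5.52815874 g/cm^3
Porosity = (1 - 5.52815874/6.29)*100 = 12.1119 %


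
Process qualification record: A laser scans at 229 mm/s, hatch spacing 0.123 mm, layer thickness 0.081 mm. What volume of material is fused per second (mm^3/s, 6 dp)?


Rate = 229 * 0.123 * 0.081 = 2.281527 mm^3/s


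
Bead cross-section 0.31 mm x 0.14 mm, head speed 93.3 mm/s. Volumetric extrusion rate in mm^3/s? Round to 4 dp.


Rate = 0.31 * 0.14 * 93.3 = 4.0492 mm^3/s


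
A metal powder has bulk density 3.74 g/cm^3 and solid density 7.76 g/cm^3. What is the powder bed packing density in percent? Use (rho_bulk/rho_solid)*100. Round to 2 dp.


Packing = (3.74/7.76)*100 = 48.2 %


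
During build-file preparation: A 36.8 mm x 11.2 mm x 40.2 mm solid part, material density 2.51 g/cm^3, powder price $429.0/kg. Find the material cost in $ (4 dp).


V = 36.8 * 11.2 * 40.2 = 16568.832 mm^3 = 16.568832 cm^3
Mass = 16.568832 * 2.51 / 1000 = 0.04158777 kg
Cost = 0.04158777 * 429.0 = 17.8412 $


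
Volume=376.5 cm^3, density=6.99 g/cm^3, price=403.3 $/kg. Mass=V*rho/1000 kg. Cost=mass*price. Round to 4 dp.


Mass = 376.5*6.99/1000 = 2.631735 kg
Cost = 2.631735 * 403.3 = 1061.3787 $


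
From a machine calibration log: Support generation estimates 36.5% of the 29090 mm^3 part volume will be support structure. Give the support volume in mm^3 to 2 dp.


V_support = 29090 * 0.365 = 10617.85 mm^3


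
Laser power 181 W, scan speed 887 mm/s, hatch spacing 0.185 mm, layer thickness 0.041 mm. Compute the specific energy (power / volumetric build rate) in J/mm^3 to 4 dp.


Build rate = 887 * 0.185 * 0.041 = 6.727895 mm^3/s
SE = 181 / 6.727895 = 26.9029 J/mm^3


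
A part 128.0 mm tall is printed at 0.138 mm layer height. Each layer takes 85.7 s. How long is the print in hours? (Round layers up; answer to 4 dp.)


Layers = ceil(128.0/0.138) = 928
t = 928 * 85.7 / 3600 = 22.0916 hrs


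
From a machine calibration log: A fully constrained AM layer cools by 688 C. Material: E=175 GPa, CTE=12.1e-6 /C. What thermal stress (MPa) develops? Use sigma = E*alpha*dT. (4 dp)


sigma = 175*1000 * 12.1e-6 * 688 = 1456.84 MPa


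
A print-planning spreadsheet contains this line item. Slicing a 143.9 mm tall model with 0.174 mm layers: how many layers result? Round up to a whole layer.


Layers = ceil(143.9/0.174) = 828


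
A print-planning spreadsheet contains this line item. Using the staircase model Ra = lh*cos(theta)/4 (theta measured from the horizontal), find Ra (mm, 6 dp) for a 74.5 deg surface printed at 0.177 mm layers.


Ra = 0.177 * cos(74.5) / 4 = 0.011825 mm


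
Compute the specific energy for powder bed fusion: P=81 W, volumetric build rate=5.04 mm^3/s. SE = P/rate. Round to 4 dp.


SE = 81 / 5.04 = 16.0714 J/mm^3


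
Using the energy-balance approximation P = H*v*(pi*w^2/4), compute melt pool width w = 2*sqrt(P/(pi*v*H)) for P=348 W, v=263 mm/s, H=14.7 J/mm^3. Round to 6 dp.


w = 2*sqrt(348/(pi*263*14.7)) = 0.338539 mm


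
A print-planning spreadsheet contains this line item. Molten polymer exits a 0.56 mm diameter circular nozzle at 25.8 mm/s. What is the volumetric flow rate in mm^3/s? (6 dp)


A = pi*(0.56/2)^2 = 0.24630086 mm^2
Q = 0.24630086 * 25.8 = 6.354562 mm^3/s


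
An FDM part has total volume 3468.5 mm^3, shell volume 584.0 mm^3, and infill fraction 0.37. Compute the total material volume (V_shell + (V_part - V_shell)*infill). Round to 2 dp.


V_infill = (3468.5 - 584.0) * 0.37 = 1067.27
V_total = 584.0 + 1067.27 = 1651.27 mm^3


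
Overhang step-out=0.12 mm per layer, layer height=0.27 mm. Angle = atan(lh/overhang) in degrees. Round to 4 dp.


angle = atan(0.27/0.12) = 66.0375 degrees


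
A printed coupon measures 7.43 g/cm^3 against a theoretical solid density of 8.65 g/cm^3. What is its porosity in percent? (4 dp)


Porosity = (1-7.43/8.65)*100 = 14.104 %


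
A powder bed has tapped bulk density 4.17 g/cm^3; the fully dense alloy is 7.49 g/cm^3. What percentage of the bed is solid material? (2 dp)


Packing = (4.17/7.49)*100 = 55.67 %


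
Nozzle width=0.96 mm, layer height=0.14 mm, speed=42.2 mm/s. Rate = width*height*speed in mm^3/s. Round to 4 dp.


Rate = 0.96 * 0.14 * 42.2 = 5.6717 mm^3/s


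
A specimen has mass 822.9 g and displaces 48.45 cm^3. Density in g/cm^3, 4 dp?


rho = 822.9 / 48.45 = 16.9845 g/cm^3


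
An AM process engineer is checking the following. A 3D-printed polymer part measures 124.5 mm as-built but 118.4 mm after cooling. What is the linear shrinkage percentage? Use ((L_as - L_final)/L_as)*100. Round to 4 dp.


Shrinkage = ((124.5-118.4)/124.5)*100 = 4.8996 %


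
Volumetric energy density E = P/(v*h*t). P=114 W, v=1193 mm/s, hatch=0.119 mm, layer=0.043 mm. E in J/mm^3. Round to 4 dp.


E = 114 / (1193*0.119*0.043) = 18.6745 J/mm^3


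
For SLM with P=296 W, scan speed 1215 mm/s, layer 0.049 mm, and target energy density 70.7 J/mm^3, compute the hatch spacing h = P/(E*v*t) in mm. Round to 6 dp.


h = 296 / (70.7*1215*0.049) = 0.070323 mm


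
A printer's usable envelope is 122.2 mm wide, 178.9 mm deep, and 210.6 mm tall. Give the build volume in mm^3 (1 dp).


V = 122.2 * 178.9 * 210.6 = 4604048.7 mm^3


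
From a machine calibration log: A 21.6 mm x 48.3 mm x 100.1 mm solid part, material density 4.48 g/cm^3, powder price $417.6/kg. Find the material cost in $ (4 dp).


V = 21.6 * 48.3 * 100.1 = 104432.328 mm^3 = 104.432328 cm^3
Mass = 104.432328 * 4.48 / 1000 = 0.46785683 kg
Cost = 0.46785683 * 417.6 = 195.377 $


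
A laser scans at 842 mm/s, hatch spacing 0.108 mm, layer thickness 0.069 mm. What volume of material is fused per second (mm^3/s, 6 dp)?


Rate = 842 * 0.108 * 0.069 = 6.274584 mm^3/s


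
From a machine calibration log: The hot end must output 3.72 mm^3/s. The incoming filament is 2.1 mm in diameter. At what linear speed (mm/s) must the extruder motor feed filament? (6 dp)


A = pi*(2.1/2)^2 = 3.463606
v = 3.72 / 3.463606 = 1.074025 mm/s


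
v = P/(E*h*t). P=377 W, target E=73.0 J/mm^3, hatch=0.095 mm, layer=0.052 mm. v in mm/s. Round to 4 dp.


v = 377 / (73.0*0.095*0.052) = 1045.4218 mm/s


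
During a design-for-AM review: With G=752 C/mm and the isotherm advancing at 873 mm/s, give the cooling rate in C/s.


CR = 752 * 873 = 656496 C/s


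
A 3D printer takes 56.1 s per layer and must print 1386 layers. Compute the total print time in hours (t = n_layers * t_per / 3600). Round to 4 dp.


t = 1386 * 56.1 / 3600 = 21.5985 hrs


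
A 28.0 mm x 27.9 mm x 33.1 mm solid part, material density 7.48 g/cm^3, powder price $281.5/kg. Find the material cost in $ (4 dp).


V = 28.0 * 27.9 * 33.1 = 25857.72 mm^3 = 25.85772 cm^3
Mass = 25.85772 * 7.48 / 1000 = 0.19341575 kg
Cost = 0.19341575 * 281.5 = 54.4465 $


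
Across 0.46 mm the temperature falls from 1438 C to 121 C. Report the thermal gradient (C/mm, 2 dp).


G = (1438-121)/0.46 = 2863.04 C/mm


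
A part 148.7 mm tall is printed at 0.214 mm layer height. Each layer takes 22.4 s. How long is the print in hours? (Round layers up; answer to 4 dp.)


Layers = ceil(148.7/0.214) = 695
t = 695 * 22.4 / 3600 = 4.3244 hrs


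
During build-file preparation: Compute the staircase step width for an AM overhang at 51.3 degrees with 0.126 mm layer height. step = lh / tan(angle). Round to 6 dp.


step = 0.126 / tan(51.3) = 0.100945 mm


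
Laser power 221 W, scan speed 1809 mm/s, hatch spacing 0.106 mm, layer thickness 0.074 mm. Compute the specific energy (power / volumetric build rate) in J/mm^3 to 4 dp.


Build rate = 1809 * 0.106 * 0.074 = 14.189796 mm^3/s
SE = 221 / 14.189796 = 15.5746 J/mm^3


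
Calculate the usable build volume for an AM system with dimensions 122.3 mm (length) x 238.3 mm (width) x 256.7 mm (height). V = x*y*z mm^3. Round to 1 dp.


V = 122.3 * 238.3 * 256.7 = 7481287.9 mm^3


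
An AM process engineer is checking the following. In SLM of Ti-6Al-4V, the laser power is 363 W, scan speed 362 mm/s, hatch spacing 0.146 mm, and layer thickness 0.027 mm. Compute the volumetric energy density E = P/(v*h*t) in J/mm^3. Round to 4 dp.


E = 363 / (362*0.146*0.027) = 254.3791 J/mm^3


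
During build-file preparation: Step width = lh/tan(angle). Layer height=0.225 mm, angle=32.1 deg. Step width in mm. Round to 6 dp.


step = 0.225 / tan(32.1) = 0.358681 mm


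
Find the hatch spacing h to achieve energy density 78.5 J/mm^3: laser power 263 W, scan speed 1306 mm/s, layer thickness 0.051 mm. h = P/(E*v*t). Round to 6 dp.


h = 263 / (78.5*1306*0.051) = 0.050301 mm


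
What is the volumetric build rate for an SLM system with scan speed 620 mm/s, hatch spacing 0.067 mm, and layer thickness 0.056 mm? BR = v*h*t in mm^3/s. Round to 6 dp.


Rate = 620 * 0.067 * 0.056 = 2.32624 mm^3/s


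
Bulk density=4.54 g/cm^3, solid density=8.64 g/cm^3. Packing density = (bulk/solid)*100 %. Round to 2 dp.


Packing = (4.54/8.64)*100 = 52.55 %


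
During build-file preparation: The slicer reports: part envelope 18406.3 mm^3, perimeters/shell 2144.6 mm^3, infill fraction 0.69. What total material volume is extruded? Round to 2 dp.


V_infill = (18406.3 - 2144.6) * 0.69 = 11220.57
V_total = 2144.6 + 11220.57 = 13365.17 mm^3


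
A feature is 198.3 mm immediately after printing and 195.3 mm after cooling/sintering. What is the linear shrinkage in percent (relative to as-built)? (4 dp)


Shrinkage = ((198.3-195.3)/198.3)*100 = 1.5129 %


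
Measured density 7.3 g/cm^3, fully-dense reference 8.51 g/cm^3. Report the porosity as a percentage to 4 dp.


Porosity = (1-7.3/8.51)*100 = 14.2186 %


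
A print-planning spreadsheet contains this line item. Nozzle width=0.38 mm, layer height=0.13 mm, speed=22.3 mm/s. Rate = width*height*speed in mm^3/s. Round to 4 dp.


Rate = 0.38 * 0.13 * 22.3 = 1.1016 mm^3/s


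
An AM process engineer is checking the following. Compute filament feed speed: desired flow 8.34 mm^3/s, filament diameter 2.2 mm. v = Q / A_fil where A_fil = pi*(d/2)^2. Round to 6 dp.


A = pi*(2.2/2)^2 = 3.801327
v = 8.34 / 3.801327 = 2.193971 mm/s


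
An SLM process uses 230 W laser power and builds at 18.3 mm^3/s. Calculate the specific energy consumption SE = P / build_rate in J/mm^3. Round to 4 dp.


SE = 230 / 18.3 = 12.5683 J/mm^3


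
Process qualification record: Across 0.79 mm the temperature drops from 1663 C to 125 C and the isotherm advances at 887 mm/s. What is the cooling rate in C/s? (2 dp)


G = (1663-125)/0.79 = 1946.83544304 C/mm
CR = 1946.83544304 * 887 = 1726843.04 C/s


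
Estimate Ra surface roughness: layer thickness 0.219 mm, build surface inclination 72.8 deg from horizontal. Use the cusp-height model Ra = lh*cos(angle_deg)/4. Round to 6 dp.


Ra = 0.219 * cos(72.8) / 4 = 0.01619 mm


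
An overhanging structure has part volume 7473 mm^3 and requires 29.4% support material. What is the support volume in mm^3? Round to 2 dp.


V_support = 7473 * 0.294 = 2197.06 mm^3


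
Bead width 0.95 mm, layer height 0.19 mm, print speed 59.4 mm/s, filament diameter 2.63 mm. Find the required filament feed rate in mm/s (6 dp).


Q = 0.95 * 0.19 * 59.4 = 10.7217 mm^3/s
A_fil = pi*(2.63/2)^2 = 5.43252056 mm^2
v_feed = 10.7217 / 5.43252056 = 1.973614 mm/s


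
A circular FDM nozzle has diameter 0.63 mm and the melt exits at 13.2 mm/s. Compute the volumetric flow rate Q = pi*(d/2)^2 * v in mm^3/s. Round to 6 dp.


A = pi*(0.63/2)^2 = 0.31172453 mm^2
Q = 0.31172453 * 13.2 = 4.114764 mm^3/s


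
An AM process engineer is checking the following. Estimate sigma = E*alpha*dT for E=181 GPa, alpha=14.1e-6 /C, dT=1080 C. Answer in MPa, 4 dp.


sigma = 181*1000 * 14.1e-6 * 1080 = 2756.268 MPa


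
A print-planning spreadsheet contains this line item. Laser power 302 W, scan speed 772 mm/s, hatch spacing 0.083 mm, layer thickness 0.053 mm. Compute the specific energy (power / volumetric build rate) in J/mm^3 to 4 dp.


Build rate = 772 * 0.083 * 0.053 = 3.396028 mm^3/s
SE = 302 / 3.396028 = 88.9274 J/mm^3


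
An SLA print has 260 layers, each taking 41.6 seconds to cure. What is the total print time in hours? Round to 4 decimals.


t = 260 * 41.6 / 3600 = 3.0044 hrs


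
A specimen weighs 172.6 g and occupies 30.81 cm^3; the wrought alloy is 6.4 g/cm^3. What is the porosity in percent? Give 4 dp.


rho_part = 172.6 / 30.81 = 5.60207725 g/cm^3
Porosity = (1 - 5.60207725/6.4)*100 = 12.4675 %


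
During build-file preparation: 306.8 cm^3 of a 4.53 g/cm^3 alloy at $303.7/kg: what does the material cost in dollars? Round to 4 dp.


Mass = 306.8*4.53/1000 = 1.389804 kg
Cost = 1.389804 * 303.7 = 422.0835 $


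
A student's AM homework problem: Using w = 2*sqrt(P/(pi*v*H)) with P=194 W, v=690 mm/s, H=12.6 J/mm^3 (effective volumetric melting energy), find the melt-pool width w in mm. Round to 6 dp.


w = 2*sqrt(194/(pi*690*12.6)) = 0.168557 mm


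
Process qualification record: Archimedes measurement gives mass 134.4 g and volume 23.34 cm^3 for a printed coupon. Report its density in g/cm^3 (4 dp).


rho = 134.4 / 23.34 = 5.7584 g/cm^3


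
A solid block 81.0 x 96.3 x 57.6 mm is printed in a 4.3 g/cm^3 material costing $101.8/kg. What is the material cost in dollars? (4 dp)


V = 81.0 * 96.3 * 57.6 = 449297.28 mm^3 = 449.29728 cm^3
Mass = 449.29728 * 4.3 / 1000 = 1.9319783 kg
Cost = 1.9319783 * 101.8 = 196.6754 $


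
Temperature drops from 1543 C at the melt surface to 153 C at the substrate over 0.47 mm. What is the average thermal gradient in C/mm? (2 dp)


G = (1543-153)/0.47 = 2957.45 C/mm


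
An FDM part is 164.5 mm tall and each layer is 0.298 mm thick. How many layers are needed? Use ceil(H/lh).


Layers = ceil(164.5/0.298) = 553


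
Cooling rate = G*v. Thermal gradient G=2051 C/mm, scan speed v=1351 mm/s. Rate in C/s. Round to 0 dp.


CR = 2051 * 1351 = 2770901 C/s


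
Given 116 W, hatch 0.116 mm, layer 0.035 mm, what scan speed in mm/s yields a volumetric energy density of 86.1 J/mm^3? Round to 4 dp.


v = 116 / (86.1*0.116*0.035) = 331.8401 mm/s


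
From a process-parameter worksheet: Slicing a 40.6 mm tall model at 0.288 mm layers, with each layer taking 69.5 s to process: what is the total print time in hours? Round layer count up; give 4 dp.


Layers = ceil(40.6/0.288) = 141
t = 141 * 69.5 / 3600 = 2.7221 hrs


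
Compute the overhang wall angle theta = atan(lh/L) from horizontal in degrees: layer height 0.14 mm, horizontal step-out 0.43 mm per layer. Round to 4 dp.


angle = atan(0.14/0.43) = 18.0343 degrees


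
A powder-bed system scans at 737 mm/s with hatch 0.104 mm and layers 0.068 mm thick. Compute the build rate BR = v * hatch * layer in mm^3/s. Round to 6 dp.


Rate = 737 * 0.104 * 0.068 = 5.212064 mm^3/s


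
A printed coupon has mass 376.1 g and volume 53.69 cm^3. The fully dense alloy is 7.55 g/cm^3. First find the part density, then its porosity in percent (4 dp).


rho_part = 376.1 / 53.69 = 7.00502887 g/cm^3
Porosity = (1 - 7.00502887/7.55)*100 = 7.2182 %


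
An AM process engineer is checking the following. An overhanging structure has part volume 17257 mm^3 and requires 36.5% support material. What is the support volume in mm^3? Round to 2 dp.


V_support = 17257 * 0.365 = 6298.81 mm^3


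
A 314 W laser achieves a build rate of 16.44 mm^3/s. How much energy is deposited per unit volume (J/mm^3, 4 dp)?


SE = 314 / 16.44 = 19.0998 J/mm^3


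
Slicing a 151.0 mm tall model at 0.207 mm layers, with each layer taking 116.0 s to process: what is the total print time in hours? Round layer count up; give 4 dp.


Layers = ceil(151.0/0.207) = 730
t = 730 * 116.0 / 3600 = 23.5222 hrs


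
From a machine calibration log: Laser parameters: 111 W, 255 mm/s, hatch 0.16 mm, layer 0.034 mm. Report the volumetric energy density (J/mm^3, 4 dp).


E = 111 / (255*0.16*0.034) = 80.0173 J/mm^3


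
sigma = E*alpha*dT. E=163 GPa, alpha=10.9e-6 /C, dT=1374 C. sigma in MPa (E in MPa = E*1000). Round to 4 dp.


sigma = 163*1000 * 10.9e-6 * 1374 = 2441.1858 MPa


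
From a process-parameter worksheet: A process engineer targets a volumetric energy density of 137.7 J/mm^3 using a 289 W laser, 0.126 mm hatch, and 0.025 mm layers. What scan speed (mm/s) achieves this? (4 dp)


v = 289 / (137.7*0.126*0.025) = 666.2747 mm/s


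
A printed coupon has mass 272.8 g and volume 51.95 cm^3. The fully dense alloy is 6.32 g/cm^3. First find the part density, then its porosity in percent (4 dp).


rho_part = 272.8 / 51.95 = 5.25120308 g/cm^3
Porosity = (1 - 5.25120308/6.32)*100 = 16.9113 %


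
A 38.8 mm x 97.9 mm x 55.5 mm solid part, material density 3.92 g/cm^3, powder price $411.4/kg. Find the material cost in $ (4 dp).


V = 38.8 * 97.9 * 55.5 = 210817.86 mm^3 = 210.81786 cm^3
Mass = 210.81786 * 3.92 / 1000 = 0.82640601 kg
Cost = 0.82640601 * 411.4 = 339.9834 $


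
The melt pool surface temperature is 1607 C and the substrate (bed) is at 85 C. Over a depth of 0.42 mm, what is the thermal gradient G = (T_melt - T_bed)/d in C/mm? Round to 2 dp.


G = (1607-85)/0.42 = 3623.81 C/mm


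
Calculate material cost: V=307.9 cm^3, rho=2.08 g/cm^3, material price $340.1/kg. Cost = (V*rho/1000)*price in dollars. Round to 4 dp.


Mass = 307.9*2.08/1000 = 0.640432 kg
Cost = 0.640432 * 340.1 = 217.8109 $


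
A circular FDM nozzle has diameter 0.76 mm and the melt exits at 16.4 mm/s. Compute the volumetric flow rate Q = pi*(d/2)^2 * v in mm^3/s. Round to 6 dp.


A = pi*(0.76/2)^2 = 0.45364598 mm^2
Q = 0.45364598 * 16.4 = 7.439794 mm^3/s


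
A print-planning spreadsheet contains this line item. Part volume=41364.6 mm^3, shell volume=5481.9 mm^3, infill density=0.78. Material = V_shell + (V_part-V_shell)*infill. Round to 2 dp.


V_infill = (41364.6 - 5481.9) * 0.78 = 27988.51
V_total = 5481.9 + 27988.51 = 33470.41 mm^3


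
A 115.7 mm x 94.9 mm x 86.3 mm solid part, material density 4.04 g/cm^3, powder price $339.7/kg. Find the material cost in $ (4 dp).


V = 115.7 * 94.9 * 86.3 = 947567.959 mm^3 = 947.567959 cm^3
Mass = 947.567959 * 4.04 / 1000 = 3.82817455 kg
Cost = 3.82817455 * 339.7 = 1300.4309 $


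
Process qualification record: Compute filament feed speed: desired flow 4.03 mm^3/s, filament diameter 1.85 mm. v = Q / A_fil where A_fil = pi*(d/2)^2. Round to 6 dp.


A = pi*(1.85/2)^2 = 2.688025
v = 4.03 / 2.688025 = 1.499242 mm/s


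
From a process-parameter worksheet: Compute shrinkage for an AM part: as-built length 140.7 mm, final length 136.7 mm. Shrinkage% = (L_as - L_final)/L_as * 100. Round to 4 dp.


Shrinkage = ((140.7-136.7)/140.7)*100 = 2.8429 %


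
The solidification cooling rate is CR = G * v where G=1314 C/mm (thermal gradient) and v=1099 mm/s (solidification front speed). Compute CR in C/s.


CR = 1314 * 1099 = 1444086 C/s


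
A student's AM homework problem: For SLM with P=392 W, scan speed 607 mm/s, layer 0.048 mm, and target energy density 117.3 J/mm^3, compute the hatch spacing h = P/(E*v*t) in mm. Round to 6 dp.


h = 392 / (117.3*607*0.048) = 0.114699 mm


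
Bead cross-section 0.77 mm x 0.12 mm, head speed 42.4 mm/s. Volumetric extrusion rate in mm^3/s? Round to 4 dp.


Rate = 0.77 * 0.12 * 42.4 = 3.9178 mm^3/s


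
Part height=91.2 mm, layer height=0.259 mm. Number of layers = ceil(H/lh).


Layers = ceil(91.2/0.259) = 353


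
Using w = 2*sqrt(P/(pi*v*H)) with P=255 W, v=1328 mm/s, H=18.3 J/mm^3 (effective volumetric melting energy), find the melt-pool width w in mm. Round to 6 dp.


w = 2*sqrt(255/(pi*1328*18.3)) = 0.115585 mm


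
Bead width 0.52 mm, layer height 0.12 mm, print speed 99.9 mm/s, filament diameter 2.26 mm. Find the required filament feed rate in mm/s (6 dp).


Q = 0.52 * 0.12 * 99.9 = 6.23376 mm^3/s
A_fil = pi*(2.26/2)^2 = 4.01149966 mm^2
v_feed = 6.23376 / 4.01149966 = 1.553972 mm/s


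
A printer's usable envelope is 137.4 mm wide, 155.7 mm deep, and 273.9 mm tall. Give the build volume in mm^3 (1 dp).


V = 137.4 * 155.7 * 273.9 = 5859592.0 mm^3


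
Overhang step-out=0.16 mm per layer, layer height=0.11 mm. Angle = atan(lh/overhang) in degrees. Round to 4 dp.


angle = atan(0.11/0.16) = 34.5085 degrees


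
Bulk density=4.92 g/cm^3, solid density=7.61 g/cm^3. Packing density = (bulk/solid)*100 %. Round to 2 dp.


Packing = (4.92/7.61)*100 = 64.65 %


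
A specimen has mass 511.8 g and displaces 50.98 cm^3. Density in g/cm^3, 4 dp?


rho = 511.8 / 50.98 = 10.0392 g/cm^3


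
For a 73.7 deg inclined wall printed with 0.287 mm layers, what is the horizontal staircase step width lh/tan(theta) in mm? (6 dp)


step = 0.287 / tan(73.7) = 0.083925 mm


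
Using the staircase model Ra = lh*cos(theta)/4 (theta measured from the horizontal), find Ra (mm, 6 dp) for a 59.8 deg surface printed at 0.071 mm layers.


Ra = 0.071 * cos(59.8) / 4 = 0.008929 mm


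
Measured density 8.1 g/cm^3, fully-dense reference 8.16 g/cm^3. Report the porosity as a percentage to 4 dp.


Porosity = (1-8.1/8.16)*100 = 0.7353 %


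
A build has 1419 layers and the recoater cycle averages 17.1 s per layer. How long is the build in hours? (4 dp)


t = 1419 * 17.1 / 3600 = 6.7403 hrs


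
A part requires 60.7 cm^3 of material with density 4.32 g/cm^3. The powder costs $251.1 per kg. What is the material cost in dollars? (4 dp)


Mass = 60.7*4.32/1000 = 0.262224 kg
Cost = 0.262224 * 251.1 = 65.8444 $


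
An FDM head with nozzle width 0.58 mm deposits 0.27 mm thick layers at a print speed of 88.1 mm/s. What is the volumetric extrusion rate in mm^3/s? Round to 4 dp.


Rate = 0.58 * 0.27 * 88.1 = 13.7965 mm^3/s


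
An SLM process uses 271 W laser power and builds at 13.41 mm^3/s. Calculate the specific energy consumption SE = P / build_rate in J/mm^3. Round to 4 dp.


SE = 271 / 13.41 = 20.2088 J/mm^3


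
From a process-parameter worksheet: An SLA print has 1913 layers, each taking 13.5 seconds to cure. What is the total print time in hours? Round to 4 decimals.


t = 1913 * 13.5 / 3600 = 7.1738 hrs


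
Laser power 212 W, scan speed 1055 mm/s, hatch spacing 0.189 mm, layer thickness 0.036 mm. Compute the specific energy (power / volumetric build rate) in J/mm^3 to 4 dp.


Build rate = 1055 * 0.189 * 0.036 = 7.17822 mm^3/s
SE = 212 / 7.17822 = 29.5338 J/mm^3


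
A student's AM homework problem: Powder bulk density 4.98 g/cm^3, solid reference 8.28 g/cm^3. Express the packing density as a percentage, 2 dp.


Packing = (4.98/8.28)*100 = 60.14 %


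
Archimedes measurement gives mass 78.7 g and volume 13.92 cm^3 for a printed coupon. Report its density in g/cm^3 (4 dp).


rho = 78.7 / 13.92 = 5.6537 g/cm^3


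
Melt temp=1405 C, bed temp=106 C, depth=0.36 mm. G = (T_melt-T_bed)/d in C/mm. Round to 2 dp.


G = (1405-106)/0.36 = 3608.33 C/mm


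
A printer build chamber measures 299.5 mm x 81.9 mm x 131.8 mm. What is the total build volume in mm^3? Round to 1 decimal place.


V = 299.5 * 81.9 * 131.8 = 3232928.8 mm^3


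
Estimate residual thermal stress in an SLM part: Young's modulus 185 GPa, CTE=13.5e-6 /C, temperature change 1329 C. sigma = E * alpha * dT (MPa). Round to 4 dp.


sigma = 185*1000 * 13.5e-6 * 1329 = 3319.1775 MPa


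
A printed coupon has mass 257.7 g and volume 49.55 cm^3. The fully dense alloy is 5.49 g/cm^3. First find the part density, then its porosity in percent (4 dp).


rho_part = 257.7 / 49.55 = 5.20080727 g/cm^3
Porosity = (1 - 5.20080727/5.49)*100 = 5.2676 %


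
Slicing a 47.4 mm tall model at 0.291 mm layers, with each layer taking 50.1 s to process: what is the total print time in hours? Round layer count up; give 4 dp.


Layers = ceil(47.4/0.291) = 163
t = 163 * 50.1 / 3600 = 2.2684 hrs


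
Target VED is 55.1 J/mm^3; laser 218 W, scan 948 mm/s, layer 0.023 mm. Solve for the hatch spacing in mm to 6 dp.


h = 218 / (55.1*948*0.023) = 0.181455 mm


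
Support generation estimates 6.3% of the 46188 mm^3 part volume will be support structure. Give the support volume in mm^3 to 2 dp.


V_support = 46188 * 0.063 = 2909.84 mm^3


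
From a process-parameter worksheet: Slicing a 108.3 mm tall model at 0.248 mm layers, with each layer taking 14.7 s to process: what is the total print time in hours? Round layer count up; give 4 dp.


Layers = ceil(108.3/0.248) = 437
t = 437 * 14.7 / 3600 = 1.7844 hrs


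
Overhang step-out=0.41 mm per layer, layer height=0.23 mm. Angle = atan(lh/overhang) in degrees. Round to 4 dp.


angle = atan(0.23/0.41) = 29.2914 degrees


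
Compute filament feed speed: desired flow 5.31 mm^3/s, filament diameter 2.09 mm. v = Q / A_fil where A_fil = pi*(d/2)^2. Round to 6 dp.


A = pi*(2.09/2)^2 = 3.430698
v = 5.31 / 3.430698 = 1.54779 mm/s


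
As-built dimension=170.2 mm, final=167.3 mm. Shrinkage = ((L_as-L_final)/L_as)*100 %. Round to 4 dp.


Shrinkage = ((170.2-167.3)/170.2)*100 = 1.7039 %
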